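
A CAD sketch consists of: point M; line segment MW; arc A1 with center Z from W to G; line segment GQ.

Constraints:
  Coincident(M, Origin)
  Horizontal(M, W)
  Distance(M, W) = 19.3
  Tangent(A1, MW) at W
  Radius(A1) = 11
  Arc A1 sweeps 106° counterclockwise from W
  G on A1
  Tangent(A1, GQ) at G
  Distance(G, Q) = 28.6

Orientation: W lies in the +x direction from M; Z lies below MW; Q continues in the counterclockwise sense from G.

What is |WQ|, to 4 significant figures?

41.61

On A1, W sits at bearing 90° from Z; a 106° counterclockwise sweep puts G at bearing 196°, so G = Z + 11.0·(cos 196°, sin 196°) = (8.726, -14.03). The tangent condition forces ZG to be normal to GQ, so GQ runs along (−sin 196°, cos 196°); with |GQ| = 28.6, Q = (16.61, -41.52). Then |WQ| = |Q − W| = 41.61.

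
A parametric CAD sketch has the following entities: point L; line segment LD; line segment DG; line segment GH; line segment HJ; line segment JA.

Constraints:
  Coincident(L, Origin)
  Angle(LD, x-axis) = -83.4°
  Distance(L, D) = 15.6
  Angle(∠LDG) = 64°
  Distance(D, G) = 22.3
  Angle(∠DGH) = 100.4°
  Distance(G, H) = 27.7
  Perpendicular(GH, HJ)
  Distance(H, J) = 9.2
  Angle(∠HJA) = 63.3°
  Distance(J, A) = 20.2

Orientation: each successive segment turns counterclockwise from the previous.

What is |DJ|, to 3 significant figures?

34.2

L is at the origin; LD runs at -83.4° with length 15.6, so D = (1.79, -15.5). ∠LDG = 64.0° gives DG at 32.6° from the x-axis; with |DG| = 22.3, G = (20.6, -3.48). ∠DGH = 100.4° gives GH at 112° from the x-axis; with |GH| = 27.7, H = (10.1, 22.2). GH is perpendicular to HJ, so HJ runs at -158°; with |HJ| = 9.2, J = (1.60, 18.7). Then |DJ| = |J − D| = 34.2.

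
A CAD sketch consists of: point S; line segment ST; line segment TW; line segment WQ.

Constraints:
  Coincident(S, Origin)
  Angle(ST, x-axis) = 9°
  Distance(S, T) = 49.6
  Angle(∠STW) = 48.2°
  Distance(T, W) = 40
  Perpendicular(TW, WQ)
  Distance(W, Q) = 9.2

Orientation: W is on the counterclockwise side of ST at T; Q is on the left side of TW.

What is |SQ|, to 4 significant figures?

28.63

∠STW = 48.2°, so TW runs at 9.0° + (180° − 48.2°) = 140.8° from the x-axis; with |TW| = 40.0, W = T + 40.0·(cos 140.8°, sin 140.8°) = (17.99, 33.04). The perpendicularity gives WQ at right angles to TW; with |WQ| = 9.2 on the left of TW, Q = W + 9.2·(-0.6320, -0.7749) = (12.18, 25.91). Then |SQ| = |Q − S| = 28.63.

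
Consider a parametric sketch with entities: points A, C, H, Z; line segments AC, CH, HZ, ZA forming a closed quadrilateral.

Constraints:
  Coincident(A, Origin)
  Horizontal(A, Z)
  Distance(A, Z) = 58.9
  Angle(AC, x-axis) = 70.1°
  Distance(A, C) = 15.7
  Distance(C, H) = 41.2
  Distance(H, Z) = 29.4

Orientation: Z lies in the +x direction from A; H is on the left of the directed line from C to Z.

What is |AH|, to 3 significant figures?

51.9

Checks: A.y = 0.00, Z.y = 0.00 ✓; |CH| = 41.20 ✓; |HZ| = 29.40 ✓.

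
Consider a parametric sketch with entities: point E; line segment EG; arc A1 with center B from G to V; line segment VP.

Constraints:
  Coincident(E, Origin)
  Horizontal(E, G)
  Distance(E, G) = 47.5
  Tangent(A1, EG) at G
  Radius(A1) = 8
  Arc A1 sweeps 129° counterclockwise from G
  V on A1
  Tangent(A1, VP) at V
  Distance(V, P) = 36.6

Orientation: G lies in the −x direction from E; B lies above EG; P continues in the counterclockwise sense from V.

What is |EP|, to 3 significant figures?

76.5

E is at the origin; EG is horizontal with |EG| = 47.5 and G on the −x side, so G = (-47.5, 0.00). The tangent condition forces BG to be normal to EG, so B = G + (0, 8) = (-47.5, 8.00). On A1, G sits at bearing -90° from B; a 129° counterclockwise sweep puts V at bearing 39°, so V = B + 8.0·(cos 39°, sin 39°) = (-41.3, 13.0). Since A1 is tangent to VP there, BV ⟂ VP, so VP runs along (−sin 39°, cos 39°); with |VP| = 36.6, P = (-64.3, 41.5). Then |EP| = |P − E| = 76.5.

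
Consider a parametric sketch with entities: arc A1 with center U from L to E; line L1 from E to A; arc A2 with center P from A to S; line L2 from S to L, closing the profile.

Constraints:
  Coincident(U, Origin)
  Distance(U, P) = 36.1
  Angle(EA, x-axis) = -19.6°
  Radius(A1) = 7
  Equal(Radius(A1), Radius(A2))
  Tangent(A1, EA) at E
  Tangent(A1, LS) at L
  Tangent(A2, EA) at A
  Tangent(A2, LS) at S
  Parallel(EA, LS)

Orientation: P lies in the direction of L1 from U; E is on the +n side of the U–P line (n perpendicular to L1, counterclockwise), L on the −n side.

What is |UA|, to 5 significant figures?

36.772

The slot axis is L1's direction at -19.6°, so u = (cos -19.6°, sin -19.6°) = (0.94206, -0.33545) and n = (−sin -19.6°, cos -19.6°) = (0.33545, 0.94206). U is at the origin and P lies 36.1 along u from U, so P = 36.1·u = (34.008, -12.110). Tangency of A1 to both parallel lines with radius 7.0 puts E and L at U ± 7.0·n: E = (2.3482, 6.5944), L = (-2.3482, -6.5944). Equal radii place A and S the same way about P: A = P + 7.0·n = (36.356, -5.5154), S = P − 7.0·n = (31.660, -18.704). Then |UA| = |A − U| = 36.772.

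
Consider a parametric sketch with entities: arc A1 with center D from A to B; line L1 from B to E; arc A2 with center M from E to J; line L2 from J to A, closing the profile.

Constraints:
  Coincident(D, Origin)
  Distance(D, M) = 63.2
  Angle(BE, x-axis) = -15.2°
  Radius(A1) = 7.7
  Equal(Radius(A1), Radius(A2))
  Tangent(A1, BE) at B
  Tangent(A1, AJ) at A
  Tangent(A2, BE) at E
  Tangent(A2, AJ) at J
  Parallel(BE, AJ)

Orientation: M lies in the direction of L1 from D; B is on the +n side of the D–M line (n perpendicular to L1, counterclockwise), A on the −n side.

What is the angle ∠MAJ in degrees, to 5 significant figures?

6.9464°

Tangency of A1 to both parallel lines with radius 7.7 puts B and A at D ± 7.7·n: B = (2.0189, 7.4306), A = (-2.0189, -7.4306). Equal radii place E and J the same way about M: E = M + 7.7·n = (63.008, -9.1397), J = M − 7.7·n = (58.970, -24.001). Then cos ∠MAJ = AM·AJ / (|AM||AJ|), giving 6.9464°.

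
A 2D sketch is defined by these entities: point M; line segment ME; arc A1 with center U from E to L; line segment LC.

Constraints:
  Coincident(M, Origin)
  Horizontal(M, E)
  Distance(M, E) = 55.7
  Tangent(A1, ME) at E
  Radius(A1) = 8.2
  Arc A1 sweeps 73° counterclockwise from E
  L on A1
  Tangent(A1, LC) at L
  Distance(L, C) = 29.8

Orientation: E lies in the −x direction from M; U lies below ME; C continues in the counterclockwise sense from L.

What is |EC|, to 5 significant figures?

38.086

On A1, E sits at bearing 90° from U; a 73° counterclockwise sweep puts L at bearing 163°, so L = U + 8.2·(cos 163°, sin 163°) = (-63.542, -5.8026). The tangent condition forces UL to be normal to LC, so LC runs along (−sin 163°, cos 163°); with |LC| = 29.8, C = (-72.254, -34.300). Then |EC| = |C − E| = 38.086.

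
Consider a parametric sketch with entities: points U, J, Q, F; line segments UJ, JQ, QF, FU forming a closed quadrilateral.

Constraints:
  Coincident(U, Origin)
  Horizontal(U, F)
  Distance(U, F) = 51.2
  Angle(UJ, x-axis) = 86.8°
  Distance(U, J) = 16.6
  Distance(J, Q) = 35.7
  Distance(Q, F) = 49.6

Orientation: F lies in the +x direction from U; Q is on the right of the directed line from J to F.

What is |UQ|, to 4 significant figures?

19.59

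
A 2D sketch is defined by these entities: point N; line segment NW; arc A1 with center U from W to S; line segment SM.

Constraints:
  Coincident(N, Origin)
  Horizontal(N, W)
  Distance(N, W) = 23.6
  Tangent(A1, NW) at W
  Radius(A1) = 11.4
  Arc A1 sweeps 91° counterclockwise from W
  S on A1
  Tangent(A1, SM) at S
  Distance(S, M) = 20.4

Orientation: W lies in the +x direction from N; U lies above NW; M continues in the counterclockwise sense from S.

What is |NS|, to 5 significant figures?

36.870

A1 meets NW tangentially, so UW is at right angles to NW, so U = W + (0, 11.4) = (23.600, 11.400). On A1, W sits at bearing -90° from U; a 91° counterclockwise sweep puts S at bearing 1°, so S = U + 11.4·(cos 1°, sin 1°) = (34.998, 11.599). Then |NS| = |S − N| = 36.870.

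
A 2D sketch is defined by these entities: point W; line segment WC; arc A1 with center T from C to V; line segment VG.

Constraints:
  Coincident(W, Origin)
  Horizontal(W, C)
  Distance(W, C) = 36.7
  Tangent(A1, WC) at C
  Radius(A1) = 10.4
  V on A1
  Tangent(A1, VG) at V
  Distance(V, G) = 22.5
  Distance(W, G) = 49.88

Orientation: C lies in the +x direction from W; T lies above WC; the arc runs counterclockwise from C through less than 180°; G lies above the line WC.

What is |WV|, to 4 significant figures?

48.37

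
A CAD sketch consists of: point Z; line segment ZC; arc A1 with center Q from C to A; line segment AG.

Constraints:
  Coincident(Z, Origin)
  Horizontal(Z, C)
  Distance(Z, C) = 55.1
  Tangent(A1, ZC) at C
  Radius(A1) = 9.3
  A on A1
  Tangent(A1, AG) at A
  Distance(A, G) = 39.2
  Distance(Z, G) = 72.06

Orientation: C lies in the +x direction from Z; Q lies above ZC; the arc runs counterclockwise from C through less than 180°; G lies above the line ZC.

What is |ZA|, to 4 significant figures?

65.11

Z is at the origin; ZC is horizontal with |ZC| = 55.1 and C on the +x side, so C = (55.10, 0.000). Tangency of A1 to ZC means the radius QC is perpendicular to ZC, so Q = C + (0, 9.3) = (55.10, 9.300). Since QA ⟂ AG (tangency), |QG| = √(9.3² + 39.2²) = 40.29 regardless of where A sits on A1. So G lies on both circle(Z, 72.06) and circle(Q, 40.29); the above-ZC intersection is G = (52.37, 49.50). A is the foot of the tangent from G: A = (63.98, 12.05).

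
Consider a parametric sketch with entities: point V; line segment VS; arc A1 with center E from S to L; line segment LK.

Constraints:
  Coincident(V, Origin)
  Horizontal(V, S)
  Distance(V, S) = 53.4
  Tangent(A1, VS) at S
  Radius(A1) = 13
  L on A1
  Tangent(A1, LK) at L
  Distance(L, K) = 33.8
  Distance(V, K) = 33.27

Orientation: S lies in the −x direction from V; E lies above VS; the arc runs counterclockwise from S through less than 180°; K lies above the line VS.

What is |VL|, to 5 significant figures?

44.634

Checks: |EL| = 13.00 ✓; ∠(EL, LK) = 90.00° ✓; |LK| = 33.80 ✓; |VK| = 33.27 ✓.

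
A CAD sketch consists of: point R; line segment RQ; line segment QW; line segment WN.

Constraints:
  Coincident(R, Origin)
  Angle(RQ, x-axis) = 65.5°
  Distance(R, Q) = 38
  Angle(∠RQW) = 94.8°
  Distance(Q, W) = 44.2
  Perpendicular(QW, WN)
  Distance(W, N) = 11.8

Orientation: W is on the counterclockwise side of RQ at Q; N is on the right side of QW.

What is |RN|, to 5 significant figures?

68.641

R is at the origin; RQ runs at 65.5° with length 38.0, so Q = 38.0·(cos 65.5°, sin 65.5°) = (15.758, 34.579). ∠RQW = 94.8°, so QW runs at 65.5° + (180° − 94.8°) = 150.70° from the x-axis; with |QW| = 44.2, W = Q + 44.2·(cos 150.70°, sin 150.70°) = (-22.787, 56.209). QW is perpendicular to WN; with |WN| = 11.8 on the right of QW, N = W + 11.8·(0.48938, 0.87207) = (-17.012, 66.500). Then |RN| = |N − R| = 68.641.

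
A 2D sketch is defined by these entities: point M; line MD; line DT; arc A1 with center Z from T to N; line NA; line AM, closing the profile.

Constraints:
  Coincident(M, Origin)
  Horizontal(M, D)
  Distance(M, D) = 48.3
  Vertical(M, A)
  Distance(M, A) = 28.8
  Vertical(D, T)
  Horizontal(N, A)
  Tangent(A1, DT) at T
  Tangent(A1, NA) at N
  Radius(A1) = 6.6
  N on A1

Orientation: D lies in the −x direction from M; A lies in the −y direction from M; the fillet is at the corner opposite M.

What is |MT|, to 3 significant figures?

53.2

M is at the origin; MD is horizontal with |MD| = 48.3 and D on the −x side, so D = (-48.3, 0.00). M and A share the same x with |MA| = 28.8 and A on the −y side, so A = (0.00, -28.8). The virtual corner opposite M is at (-48.3, -28.8). Tangency of A1 to DT means the radius ZT is perpendicular to DT and since A1 is tangent to NA there, ZN ⟂ NA, with radius 6.6, so the center Z sits 6.6 in from both sides at Z = (-41.7, -22.2). That places the tangent points at T = (-48.3, -22.2) on DT and N = (-41.7, -28.8) on NA. Then |MT| = |T − M| = 53.2.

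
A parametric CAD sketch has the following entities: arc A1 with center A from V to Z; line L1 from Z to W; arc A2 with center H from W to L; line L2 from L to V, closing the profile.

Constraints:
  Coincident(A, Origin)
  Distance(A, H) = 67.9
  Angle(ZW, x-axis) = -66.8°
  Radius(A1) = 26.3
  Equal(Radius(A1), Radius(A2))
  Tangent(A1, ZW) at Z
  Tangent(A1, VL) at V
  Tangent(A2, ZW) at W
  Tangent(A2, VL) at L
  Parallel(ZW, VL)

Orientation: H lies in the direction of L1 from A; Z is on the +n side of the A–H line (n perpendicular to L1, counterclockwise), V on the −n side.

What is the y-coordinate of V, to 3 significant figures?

-10.4

A is at the origin and H lies 67.9 along u from A, so H = 67.9·u = (26.7, -62.4). Tangency of A1 to both parallel lines with radius 26.3 puts Z and V at A ± 26.3·n: Z = (24.2, 10.4), V = (-24.2, -10.4). So V.y = -10.4.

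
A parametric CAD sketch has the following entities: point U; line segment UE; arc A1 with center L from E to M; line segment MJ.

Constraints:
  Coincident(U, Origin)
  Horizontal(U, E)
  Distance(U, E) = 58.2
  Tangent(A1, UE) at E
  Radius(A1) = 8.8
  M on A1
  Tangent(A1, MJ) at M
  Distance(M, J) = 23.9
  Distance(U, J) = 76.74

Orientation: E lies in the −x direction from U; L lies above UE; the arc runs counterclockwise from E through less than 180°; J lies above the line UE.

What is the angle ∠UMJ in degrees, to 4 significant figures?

154.3°

Checks: |LM| = 8.800 ✓; ∠(LM, MJ) = 90.00° ✓; |MJ| = 23.90 ✓; |UJ| = 76.74 ✓.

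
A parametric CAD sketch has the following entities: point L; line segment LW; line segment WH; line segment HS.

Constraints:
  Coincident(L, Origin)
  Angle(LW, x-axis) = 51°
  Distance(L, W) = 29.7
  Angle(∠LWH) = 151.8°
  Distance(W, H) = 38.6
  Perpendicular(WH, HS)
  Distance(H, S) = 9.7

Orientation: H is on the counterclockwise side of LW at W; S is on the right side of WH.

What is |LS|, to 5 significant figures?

68.986

L is at the origin; LW runs at 51.0° with length 29.7, so W = 29.7·(cos 51.0°, sin 51.0°) = (18.691, 23.081). ∠LWH = 151.8°, so WH runs at 51.0° + (180° − 151.8°) = 79.200° from the x-axis; with |WH| = 38.6, H = W + 38.6·(cos 79.200°, sin 79.200°) = (25.924, 60.998). WH is perpendicular to HS; with |HS| = 9.7 on the right of WH, S = H + 9.7·(0.98229, -0.18738) = (35.452, 59.180). Then |LS| = |S − L| = 68.986.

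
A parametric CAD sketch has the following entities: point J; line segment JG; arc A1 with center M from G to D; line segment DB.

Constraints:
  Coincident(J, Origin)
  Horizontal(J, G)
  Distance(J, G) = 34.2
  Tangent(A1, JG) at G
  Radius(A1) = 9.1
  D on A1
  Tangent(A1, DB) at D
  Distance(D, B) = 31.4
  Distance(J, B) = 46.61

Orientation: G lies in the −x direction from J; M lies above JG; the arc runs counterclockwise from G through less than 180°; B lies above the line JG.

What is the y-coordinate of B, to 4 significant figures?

40.09

Checks: |JG| = 34.20 ✓; |MD| = 9.100 ✓; ∠(MD, DB) = 90.00° ✓; |DB| = 31.40 ✓; |JB| = 46.61 ✓.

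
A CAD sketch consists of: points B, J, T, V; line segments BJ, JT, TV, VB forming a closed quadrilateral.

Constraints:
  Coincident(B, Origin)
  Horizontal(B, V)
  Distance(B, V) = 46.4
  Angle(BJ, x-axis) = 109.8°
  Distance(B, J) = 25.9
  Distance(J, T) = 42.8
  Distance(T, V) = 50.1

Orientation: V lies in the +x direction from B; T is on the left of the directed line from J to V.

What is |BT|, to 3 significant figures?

54.2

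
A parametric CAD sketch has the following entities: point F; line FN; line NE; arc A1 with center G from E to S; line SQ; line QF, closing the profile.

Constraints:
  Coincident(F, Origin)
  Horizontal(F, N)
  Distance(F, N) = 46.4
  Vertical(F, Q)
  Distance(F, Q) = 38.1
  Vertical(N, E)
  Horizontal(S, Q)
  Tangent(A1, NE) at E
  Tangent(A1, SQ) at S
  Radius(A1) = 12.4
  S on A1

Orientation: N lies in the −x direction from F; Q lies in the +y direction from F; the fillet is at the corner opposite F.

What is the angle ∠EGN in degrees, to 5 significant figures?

64.243°

The virtual corner opposite F is at (-46.400, 38.100). A1 meets NE tangentially, so GE is at right angles to NE and the tangent condition forces GS to be normal to SQ, with radius 12.4, so the center G sits 12.4 in from both sides at G = (-34.000, 25.700). That places the tangent points at E = (-46.400, 25.700) on NE and S = (-34.000, 38.100) on SQ. Then cos ∠EGN = GE·GN / (|GE||GN|), giving 64.243°.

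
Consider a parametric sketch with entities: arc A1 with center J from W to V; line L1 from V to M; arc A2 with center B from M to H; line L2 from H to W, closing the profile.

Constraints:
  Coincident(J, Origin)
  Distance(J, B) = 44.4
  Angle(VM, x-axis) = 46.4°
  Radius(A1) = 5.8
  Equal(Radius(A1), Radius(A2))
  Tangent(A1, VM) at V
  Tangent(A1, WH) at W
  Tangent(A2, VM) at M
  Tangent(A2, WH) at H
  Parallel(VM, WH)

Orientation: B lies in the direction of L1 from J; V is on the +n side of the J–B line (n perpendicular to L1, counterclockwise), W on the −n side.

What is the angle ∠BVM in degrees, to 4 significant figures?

7.442°

The slot axis is L1's direction at 46.4°, so u = (cos 46.4°, sin 46.4°) = (0.6896, 0.7242) and n = (−sin 46.4°, cos 46.4°) = (-0.7242, 0.6896). J is at the origin and B lies 44.4 along u from J, so B = 44.4·u = (30.62, 32.15). Tangency of A1 to both parallel lines with radius 5.8 puts V and W at J ± 5.8·n: V = (-4.200, 4.000), W = (4.200, -4.000). Equal radii place M and H the same way about B: M = B + 5.8·n = (26.42, 36.15), H = B − 5.8·n = (34.82, 28.15). Then cos ∠BVM = VB·VM / (|VB||VM|), giving 7.442°.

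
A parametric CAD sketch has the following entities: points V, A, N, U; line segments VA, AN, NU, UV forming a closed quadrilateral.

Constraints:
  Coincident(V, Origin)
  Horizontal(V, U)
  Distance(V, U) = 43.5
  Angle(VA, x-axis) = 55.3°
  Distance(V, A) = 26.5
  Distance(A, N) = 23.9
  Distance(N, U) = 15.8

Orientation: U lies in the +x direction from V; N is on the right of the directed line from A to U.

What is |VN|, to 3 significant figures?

27.8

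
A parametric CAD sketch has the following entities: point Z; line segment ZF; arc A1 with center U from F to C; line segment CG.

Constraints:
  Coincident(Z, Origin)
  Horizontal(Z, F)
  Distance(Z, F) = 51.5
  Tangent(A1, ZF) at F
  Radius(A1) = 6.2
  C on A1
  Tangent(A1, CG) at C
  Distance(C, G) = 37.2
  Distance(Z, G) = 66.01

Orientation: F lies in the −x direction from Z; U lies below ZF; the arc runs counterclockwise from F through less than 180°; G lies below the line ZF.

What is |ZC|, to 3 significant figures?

58.0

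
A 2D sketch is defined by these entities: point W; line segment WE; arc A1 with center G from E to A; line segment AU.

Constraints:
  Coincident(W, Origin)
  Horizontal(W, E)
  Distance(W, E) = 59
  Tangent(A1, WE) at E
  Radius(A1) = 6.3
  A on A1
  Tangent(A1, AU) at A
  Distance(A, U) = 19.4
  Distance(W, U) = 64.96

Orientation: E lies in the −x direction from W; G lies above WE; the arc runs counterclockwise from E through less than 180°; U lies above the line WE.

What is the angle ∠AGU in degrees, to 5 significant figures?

72.009°

W is at the origin; WE is horizontal with |WE| = 59.0 and E on the −x side, so E = (-59.000, 0.0000). Since A1 is tangent to WE there, GE ⟂ WE, so G = E + (0, 6.3) = (-59.000, 6.3000). Since GA ⟂ AU (tangency), |GU| = √(6.3² + 19.4²) = 20.397 regardless of where A sits on A1. So U lies on both circle(W, 64.96) and circle(G, 20.397); the above-WE intersection is U = (-59.221, 26.696). A is the foot of the tangent from U: A = (-53.029, 8.3106).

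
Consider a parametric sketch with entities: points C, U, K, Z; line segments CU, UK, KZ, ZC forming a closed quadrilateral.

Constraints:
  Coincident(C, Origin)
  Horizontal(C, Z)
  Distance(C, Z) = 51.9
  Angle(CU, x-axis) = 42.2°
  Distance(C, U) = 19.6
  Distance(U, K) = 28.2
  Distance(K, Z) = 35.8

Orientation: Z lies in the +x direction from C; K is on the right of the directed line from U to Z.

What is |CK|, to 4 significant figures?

24.17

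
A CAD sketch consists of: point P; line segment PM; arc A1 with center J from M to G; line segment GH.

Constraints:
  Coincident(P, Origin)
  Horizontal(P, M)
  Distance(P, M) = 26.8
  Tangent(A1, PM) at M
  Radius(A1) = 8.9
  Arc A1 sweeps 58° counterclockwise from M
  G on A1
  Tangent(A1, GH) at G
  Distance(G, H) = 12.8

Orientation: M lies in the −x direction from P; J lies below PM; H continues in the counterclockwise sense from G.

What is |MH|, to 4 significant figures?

20.77

P is at the origin; P and M share the same y with |PM| = 26.8 and M on the −x side, so M = (-26.80, 0.000). Tangency of A1 to PM means the radius JM is perpendicular to PM, so J = M + (0, -8.9) = (-26.80, -8.900). On A1, M sits at bearing 90° from J; a 58° counterclockwise sweep puts G at bearing 148°, so G = J + 8.9·(cos 148°, sin 148°) = (-34.35, -4.184). A1 meets GH tangentially, so JG is at right angles to GH, so GH runs along (−sin 148°, cos 148°); with |GH| = 12.8, H = (-41.13, -15.04). Then |MH| = |H − M| = 20.77.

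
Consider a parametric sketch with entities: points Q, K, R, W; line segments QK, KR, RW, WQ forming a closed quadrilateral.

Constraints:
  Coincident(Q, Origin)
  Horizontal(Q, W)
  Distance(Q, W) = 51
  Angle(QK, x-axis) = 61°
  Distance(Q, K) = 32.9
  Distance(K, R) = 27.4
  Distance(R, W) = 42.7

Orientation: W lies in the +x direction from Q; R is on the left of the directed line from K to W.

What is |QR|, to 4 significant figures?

57.73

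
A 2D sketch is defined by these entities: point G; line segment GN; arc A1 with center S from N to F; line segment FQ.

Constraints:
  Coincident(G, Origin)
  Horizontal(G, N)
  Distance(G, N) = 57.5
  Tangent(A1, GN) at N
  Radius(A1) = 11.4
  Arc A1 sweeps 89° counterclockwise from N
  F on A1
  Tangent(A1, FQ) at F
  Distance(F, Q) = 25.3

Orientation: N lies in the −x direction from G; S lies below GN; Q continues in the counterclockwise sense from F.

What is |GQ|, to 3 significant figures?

78.4

G is at the origin; G and N share the same y with |GN| = 57.5 and N on the −x side, so N = (-57.5, 0.00). A1 meets GN tangentially, so SN is at right angles to GN, so S = N + (0, -11.4) = (-57.5, -11.4). On A1, N sits at bearing 90° from S; an 89° counterclockwise sweep puts F at bearing 179°, so F = S + 11.4·(cos 179°, sin 179°) = (-68.9, -11.2). Tangency of A1 to FQ means the radius SF is perpendicular to FQ, so FQ runs along (−sin 179°, cos 179°); with |FQ| = 25.3, Q = (-69.3, -36.5). Then |GQ| = |Q − G| = 78.4.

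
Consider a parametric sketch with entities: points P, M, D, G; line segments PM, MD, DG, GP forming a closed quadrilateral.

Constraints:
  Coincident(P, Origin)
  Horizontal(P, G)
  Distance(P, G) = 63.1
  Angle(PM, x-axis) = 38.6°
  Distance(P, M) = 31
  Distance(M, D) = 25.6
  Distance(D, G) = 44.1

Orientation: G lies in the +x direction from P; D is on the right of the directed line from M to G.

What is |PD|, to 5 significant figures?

20.231

P is at the origin; PG is horizontal with |PG| = 63.1 and G in +x, so G = (63.1, 0). PM runs at 38.6° with |PM| = 31.0, so M = (24.227, 19.340). D is determined by |MD| = 25.6 and |DG| = 44.1 together: it lies at the intersection of circle(M, 25.6) and circle(G, 44.1). With |MG| = 43.418, the foot of the radical line on MG is 6.8600 from M and the perpendicular offset is √(25.6² − 6.8600²) = 24.664. Taking the right-of-MG solution: D = (19.383, -5.7972).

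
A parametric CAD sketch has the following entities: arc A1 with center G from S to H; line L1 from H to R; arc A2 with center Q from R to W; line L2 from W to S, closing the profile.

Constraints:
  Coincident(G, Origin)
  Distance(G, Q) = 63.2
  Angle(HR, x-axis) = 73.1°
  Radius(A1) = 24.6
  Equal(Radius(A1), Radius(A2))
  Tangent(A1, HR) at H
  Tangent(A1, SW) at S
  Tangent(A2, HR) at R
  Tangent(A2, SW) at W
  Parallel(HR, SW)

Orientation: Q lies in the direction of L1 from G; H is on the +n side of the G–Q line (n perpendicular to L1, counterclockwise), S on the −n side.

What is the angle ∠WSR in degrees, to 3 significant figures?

37.9°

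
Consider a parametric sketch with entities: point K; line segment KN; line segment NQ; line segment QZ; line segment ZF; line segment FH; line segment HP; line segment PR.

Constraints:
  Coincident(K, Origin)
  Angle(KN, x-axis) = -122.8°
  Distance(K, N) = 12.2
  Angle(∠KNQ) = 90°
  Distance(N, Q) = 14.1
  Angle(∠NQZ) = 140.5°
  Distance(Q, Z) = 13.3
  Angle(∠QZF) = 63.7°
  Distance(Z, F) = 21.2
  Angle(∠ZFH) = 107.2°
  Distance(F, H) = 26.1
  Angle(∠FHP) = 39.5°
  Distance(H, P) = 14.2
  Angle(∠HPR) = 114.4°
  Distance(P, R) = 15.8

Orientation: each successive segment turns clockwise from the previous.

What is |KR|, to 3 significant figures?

6.61

K is at the origin; KN runs at -122.8° with length 12.2, so N = (-6.61, -10.3). ∠KNQ = 90.0° gives NQ at 147° from the x-axis; with |NQ| = 14.1, Q = (-18.5, -2.62). ∠NQZ = 140.5° gives QZ at 108° from the x-axis; with |QZ| = 13.3, Z = (-22.5, 10.1). ∠QZF = 63.7° gives ZF at -8.60° from the x-axis; with |ZF| = 21.2, F = (-1.54, 6.88). ∠ZFH = 107.2° gives FH at -81.4° from the x-axis; with |FH| = 26.1, H = (2.36, -18.9). ∠FHP = 39.5° gives HP at 138° from the x-axis; with |HP| = 14.2, P = (-8.21, -9.44). ∠HPR = 114.4° gives PR at 72.5° from the x-axis; with |PR| = 15.8, R = (-3.46, 5.63). Then |KR| = |R − K| = 6.61.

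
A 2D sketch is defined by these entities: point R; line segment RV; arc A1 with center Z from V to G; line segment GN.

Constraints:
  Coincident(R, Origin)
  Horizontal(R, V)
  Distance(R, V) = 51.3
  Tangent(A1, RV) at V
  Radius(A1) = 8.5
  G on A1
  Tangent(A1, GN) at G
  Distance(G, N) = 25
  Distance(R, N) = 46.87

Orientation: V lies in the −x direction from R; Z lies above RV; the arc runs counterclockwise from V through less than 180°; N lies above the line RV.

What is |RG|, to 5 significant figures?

43.580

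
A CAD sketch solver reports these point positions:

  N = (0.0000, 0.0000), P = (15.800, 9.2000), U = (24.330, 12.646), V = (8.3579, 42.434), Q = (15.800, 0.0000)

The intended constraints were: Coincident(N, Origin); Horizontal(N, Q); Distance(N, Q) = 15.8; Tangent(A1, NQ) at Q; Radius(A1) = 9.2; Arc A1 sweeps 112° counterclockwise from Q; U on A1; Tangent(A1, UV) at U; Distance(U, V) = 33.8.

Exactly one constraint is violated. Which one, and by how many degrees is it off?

Tangent(A1, UV) at U — off by 6.20°.

N = (0.00, 0.00) ✓; N.y = 0.00, Q.y = 0.00 ✓; |NQ| = 15.80 ✓; ∠(PQ, QN) = 90.00° ✓; |PQ| = 9.200 ✓; bearing(P→U) − bearing(P→Q) = 112.0° ✓; |PU| = 9.200 ✓; ∠(PU, UV) = 83.80° ✗; |UV| = 33.80 ✓.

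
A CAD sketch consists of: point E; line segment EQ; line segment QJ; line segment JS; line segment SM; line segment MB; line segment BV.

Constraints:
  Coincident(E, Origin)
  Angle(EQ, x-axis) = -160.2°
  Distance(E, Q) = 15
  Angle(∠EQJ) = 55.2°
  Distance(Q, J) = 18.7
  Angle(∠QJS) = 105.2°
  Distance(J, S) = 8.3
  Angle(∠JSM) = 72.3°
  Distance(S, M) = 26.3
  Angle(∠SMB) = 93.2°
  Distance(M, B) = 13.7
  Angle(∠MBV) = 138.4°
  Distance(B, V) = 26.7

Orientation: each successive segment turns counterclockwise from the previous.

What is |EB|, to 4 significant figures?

23.80

∠JSM = 72.3° gives SM at 147.1° from the x-axis; with |SM| = 26.3, M = (-14.54, 3.640). ∠SMB = 93.2° gives MB at -126.1° from the x-axis; with |MB| = 13.7, B = (-22.61, -7.429). Then |EB| = |B − E| = 23.80.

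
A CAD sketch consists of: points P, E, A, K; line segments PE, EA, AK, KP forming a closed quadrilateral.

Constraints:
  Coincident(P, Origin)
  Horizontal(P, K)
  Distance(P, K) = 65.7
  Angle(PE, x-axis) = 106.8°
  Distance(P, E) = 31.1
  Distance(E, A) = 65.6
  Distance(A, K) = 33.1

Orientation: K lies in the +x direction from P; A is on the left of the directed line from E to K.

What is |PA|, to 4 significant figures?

64.91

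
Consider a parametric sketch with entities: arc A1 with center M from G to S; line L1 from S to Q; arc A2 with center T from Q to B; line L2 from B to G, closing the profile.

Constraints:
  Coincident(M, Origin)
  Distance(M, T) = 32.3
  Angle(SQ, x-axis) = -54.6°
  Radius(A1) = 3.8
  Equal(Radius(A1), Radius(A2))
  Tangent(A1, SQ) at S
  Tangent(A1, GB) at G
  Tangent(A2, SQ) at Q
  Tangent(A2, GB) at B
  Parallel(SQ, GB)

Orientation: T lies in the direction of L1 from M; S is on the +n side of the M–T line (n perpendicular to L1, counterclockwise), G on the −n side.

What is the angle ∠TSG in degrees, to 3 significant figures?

83.3°

The slot axis is L1's direction at -54.6°, so u = (cos -54.6°, sin -54.6°) = (0.579, -0.815) and n = (−sin -54.6°, cos -54.6°) = (0.815, 0.579). M is at the origin and T lies 32.3 along u from M, so T = 32.3·u = (18.7, -26.3). Tangency of A1 to both parallel lines with radius 3.8 puts S and G at M ± 3.8·n: S = (3.10, 2.20), G = (-3.10, -2.20). Then cos ∠TSG = ST·SG / (|ST||SG|), giving 83.3°.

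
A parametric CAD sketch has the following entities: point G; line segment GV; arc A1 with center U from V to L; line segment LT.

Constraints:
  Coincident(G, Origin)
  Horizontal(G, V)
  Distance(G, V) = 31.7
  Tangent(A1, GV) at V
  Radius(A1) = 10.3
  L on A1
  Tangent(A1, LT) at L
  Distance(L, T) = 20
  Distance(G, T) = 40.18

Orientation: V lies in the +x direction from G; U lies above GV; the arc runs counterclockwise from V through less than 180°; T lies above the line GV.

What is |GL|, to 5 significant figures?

42.743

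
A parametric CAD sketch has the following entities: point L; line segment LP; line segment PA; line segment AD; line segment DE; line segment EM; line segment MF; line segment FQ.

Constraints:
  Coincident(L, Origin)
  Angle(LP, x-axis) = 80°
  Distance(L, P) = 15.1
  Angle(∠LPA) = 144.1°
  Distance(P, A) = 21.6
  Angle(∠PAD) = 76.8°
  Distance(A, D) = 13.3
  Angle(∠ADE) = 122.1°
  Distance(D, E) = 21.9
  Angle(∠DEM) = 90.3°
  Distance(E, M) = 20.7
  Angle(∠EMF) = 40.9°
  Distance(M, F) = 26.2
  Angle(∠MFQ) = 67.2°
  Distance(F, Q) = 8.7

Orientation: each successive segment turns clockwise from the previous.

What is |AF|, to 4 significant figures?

15.66

∠DEM = 90.3° gives EM at 153.3° from the x-axis; with |EM| = 20.7, M = (-3.471, 8.278). ∠EMF = 40.9° gives MF at 14.20° from the x-axis; with |MF| = 26.2, F = (21.93, 14.70). Then |AF| = |F − A| = 15.66.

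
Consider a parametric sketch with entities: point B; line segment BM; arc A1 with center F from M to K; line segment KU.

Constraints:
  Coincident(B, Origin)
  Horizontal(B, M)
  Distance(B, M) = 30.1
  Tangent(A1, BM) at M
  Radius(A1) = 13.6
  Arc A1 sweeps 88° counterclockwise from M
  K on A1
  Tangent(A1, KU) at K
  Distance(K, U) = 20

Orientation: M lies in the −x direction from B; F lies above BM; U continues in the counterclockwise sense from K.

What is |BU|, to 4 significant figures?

36.69

On A1, M sits at bearing -90° from F; an 88° counterclockwise sweep puts K at bearing -2°, so K = F + 13.6·(cos -2°, sin -2°) = (-16.51, 13.13). Since A1 is tangent to KU there, FK ⟂ KU, so KU runs along (−sin -2°, cos -2°); with |KU| = 20.0, U = (-15.81, 33.11). Then |BU| = |U − B| = 36.69.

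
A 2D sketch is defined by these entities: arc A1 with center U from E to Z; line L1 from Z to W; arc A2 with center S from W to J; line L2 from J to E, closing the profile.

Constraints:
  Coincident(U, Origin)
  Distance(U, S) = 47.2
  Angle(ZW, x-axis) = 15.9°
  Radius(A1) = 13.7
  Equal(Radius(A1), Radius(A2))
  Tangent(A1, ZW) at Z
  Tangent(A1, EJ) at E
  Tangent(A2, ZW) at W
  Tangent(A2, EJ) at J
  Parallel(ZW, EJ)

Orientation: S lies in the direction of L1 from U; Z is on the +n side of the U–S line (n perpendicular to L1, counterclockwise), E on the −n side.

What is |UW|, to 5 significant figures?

49.148

Tangency of A1 to both parallel lines with radius 13.7 puts Z and E at U ± 13.7·n: Z = (-3.7532, 13.176), E = (3.7532, -13.176). Equal radii place W and J the same way about S: W = S + 13.7·n = (41.641, 26.107), J = S − 13.7·n = (49.147, -0.24498). Then |UW| = |W − U| = 49.148.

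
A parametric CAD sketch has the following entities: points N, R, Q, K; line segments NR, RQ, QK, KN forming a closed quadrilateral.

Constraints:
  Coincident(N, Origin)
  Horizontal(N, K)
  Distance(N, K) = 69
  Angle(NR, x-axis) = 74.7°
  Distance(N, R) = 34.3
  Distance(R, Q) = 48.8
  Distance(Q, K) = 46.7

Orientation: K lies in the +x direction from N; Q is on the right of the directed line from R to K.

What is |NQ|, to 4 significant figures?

27.64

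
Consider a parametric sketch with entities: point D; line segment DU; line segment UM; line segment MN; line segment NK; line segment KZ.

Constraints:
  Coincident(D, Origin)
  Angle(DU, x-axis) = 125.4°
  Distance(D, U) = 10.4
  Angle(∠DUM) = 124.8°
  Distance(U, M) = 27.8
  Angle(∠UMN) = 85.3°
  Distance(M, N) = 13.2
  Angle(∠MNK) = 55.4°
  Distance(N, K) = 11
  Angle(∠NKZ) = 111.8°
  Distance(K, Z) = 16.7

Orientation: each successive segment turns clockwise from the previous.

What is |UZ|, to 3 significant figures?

25.2

D is at the origin; DU runs at 125.4° with length 10.4, so U = (-6.02, 8.48). ∠DUM = 124.8° gives UM at 70.2° from the x-axis; with |UM| = 27.8, M = (3.39, 34.6). ∠UMN = 85.3° gives MN at -24.5° from the x-axis; with |MN| = 13.2, N = (15.4, 29.2). ∠MNK = 55.4° gives NK at -149° from the x-axis; with |NK| = 11.0, K = (5.97, 23.5). ∠NKZ = 111.8° gives KZ at 143° from the x-axis; with |KZ| = 16.7, Z = (-7.32, 33.6). Then |UZ| = |Z − U| = 25.2.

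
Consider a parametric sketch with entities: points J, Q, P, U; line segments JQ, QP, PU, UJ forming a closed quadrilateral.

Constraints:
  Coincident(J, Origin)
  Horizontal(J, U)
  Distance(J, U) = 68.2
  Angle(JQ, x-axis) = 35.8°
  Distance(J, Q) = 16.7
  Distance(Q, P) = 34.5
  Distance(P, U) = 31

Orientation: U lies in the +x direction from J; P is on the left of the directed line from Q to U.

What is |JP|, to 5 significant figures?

50.775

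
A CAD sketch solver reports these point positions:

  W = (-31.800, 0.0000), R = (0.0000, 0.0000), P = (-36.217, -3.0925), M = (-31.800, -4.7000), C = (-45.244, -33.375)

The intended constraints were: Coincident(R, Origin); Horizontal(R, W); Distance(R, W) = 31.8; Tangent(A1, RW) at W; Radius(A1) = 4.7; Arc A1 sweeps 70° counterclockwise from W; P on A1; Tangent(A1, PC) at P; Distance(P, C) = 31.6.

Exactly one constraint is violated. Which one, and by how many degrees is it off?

Tangent(A1, PC) at P — off by 3.40°.

R = (0.00, 0.00) ✓; R.y = 0.00, W.y = 0.00 ✓; |RW| = 31.80 ✓; ∠(MW, WR) = 90.00° ✓; |MW| = 4.700 ✓; bearing(M→P) − bearing(M→W) = 70.00° ✓; |MP| = 4.700 ✓; ∠(MP, PC) = 86.60° ✗; |PC| = 31.60 ✓.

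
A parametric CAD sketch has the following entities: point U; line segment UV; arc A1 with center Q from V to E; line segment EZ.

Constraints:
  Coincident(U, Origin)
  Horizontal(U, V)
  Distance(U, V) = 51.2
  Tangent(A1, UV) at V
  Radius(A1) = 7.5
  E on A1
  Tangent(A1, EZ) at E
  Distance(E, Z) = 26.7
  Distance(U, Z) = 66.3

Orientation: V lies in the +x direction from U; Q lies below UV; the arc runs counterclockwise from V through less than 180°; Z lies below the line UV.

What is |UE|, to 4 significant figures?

45.80

U is at the origin; UV is horizontal with |UV| = 51.2 and V on the +x side, so V = (51.20, 0.000). Tangency of A1 to UV means the radius QV is perpendicular to UV, so Q = V + (0, -7.5) = (51.20, -7.500). Since QE ⟂ EZ (tangency), |QZ| = √(7.5² + 26.7²) = 27.73 regardless of where E sits on A1. So Z lies on both circle(U, 66.3) and circle(Q, 27.73); the below-UV intersection is Z = (56.48, -34.73). E is the foot of the tangent from Z: E = (44.50, -10.87).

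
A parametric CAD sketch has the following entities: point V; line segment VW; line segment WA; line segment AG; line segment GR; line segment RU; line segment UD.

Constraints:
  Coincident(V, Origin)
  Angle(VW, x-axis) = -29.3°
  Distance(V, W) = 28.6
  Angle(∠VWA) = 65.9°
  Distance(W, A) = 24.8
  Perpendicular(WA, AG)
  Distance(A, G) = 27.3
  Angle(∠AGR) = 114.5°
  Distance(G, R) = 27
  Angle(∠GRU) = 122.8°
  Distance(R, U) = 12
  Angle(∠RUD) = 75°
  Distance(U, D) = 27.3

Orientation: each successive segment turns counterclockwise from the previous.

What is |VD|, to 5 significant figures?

12.540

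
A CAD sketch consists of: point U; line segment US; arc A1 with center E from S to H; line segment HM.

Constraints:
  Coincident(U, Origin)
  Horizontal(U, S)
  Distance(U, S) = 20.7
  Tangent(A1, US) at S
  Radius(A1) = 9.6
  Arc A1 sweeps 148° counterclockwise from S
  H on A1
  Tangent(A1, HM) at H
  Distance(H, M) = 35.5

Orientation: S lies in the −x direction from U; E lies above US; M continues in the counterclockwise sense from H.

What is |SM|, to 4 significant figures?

44.30

On A1, S sits at bearing -90° from E; a 148° counterclockwise sweep puts H at bearing 58°, so H = E + 9.6·(cos 58°, sin 58°) = (-15.61, 17.74). Since A1 is tangent to HM there, EH ⟂ HM, so HM runs along (−sin 58°, cos 58°); with |HM| = 35.5, M = (-45.72, 36.55). Then |SM| = |M − S| = 44.30.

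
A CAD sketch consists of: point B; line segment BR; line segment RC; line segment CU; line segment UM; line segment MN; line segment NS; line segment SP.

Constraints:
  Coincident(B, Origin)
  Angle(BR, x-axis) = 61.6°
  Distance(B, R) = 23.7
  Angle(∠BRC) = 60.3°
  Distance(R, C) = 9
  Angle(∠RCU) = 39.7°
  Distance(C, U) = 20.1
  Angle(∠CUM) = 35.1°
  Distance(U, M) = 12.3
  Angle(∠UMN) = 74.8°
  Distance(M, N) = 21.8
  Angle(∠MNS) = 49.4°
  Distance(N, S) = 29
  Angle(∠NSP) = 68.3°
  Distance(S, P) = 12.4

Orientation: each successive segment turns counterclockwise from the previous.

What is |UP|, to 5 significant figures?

6.1179

B is at the origin; BR runs at 61.6° with length 23.7, so R = (11.272, 20.848). ∠BRC = 60.3° gives RC at -178.70° from the x-axis; with |RC| = 9.0, C = (2.2746, 20.643). ∠RCU = 39.7° gives CU at -38.400° from the x-axis; with |CU| = 20.1, U = (18.027, 8.1584). ∠CUM = 35.1° gives UM at 106.50° from the x-axis; with |UM| = 12.3, M = (14.533, 19.952). ∠UMN = 74.8° gives MN at -148.30° from the x-axis; with |MN| = 21.8, N = (-4.0142, 8.4966). ∠MNS = 49.4° gives NS at -17.700° from the x-axis; with |NS| = 29.0, S = (23.613, -0.32034). ∠NSP = 68.3° gives SP at 94.000° from the x-axis; with |SP| = 12.4, P = (22.748, 12.049). Then |UP| = |P − U| = 6.1179.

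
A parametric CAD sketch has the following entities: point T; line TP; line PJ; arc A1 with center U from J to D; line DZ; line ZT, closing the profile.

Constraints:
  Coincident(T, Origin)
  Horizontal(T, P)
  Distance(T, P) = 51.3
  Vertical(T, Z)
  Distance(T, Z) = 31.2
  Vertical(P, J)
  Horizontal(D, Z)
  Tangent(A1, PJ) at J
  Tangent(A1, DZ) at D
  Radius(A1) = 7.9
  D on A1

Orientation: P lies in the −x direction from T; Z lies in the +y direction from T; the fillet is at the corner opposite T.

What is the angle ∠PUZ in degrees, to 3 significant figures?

119°

T is at the origin; TP is horizontal with |TP| = 51.3 and P on the −x side, so P = (-51.3, 0.00). TZ is vertical with |TZ| = 31.2 and Z on the +y side, so Z = (0.00, 31.2). The virtual corner opposite T is at (-51.3, 31.2). The tangent condition forces UJ to be normal to PJ and A1 meets DZ tangentially, so UD is at right angles to DZ, with radius 7.9, so the center U sits 7.9 in from both sides at U = (-43.4, 23.3). Then cos ∠PUZ = UP·UZ / (|UP||UZ|), giving 119°.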